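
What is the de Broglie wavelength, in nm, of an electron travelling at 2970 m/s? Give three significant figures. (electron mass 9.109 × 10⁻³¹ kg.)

λ = 245 nm

p = mv = 9.109 × 10⁻³¹ × 2970 = 2.705 × 10⁻²⁷ kg·m/s.
λ = h/p = 6.626 × 10⁻³⁴ / 2.705 × 10⁻²⁷ = 2.45 × 10⁻⁷ m = 245 nm.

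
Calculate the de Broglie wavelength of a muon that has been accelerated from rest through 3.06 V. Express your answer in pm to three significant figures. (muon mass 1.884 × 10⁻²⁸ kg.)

KE = eV = 1.602 × 10⁻¹⁹ × 3.060 = 4.902 × 10⁻¹⁹ J.
p = √(2mKE) = √(2 × 1.884 × 10⁻²⁸ × 4.902 × 10⁻¹⁹) = 1.359 × 10⁻²³ kg·m/s.
λ = h/p = 6.626 × 10⁻³⁴ / 1.359 × 10⁻²³ = 4.88 × 10⁻¹¹ m = 48.8 pm.

λ = 48.8 pm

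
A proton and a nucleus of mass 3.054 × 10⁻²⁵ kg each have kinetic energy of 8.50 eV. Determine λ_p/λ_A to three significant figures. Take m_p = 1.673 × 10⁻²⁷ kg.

At fixed KE, p = √(2mKE) so λ = h/p ∝ 1/√m.
λ_p/λ_A = √(m_A/m_p) = √(3.054 × 10⁻²⁵/1.673 × 10⁻²⁷) = √(182.5) = 13.5.

λ_p/λ_A = 13.5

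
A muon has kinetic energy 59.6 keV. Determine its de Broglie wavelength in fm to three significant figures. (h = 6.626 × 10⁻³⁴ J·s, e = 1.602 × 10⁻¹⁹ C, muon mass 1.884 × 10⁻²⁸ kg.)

KE = 59.6 keV = 9.548 × 10⁻¹⁵ J.
p = √(2mKE) = √(2 × 1.884 × 10⁻²⁸ × 9.548 × 10⁻¹⁵) = 1.897 × 10⁻²¹ kg·m/s.
λ = h/p = 6.626 × 10⁻³⁴ / 1.897 × 10⁻²¹ = 3.49 × 10⁻¹³ m = 349 fm.

λ = 349 fm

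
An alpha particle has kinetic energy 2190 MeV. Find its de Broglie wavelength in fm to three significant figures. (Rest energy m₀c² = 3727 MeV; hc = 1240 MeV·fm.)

Total energy E = KE + m₀c² = 2190 + 3727 = 5917 MeV.
(pc)² = E² − (m₀c²)² = (5917)² − (3727)² = 2.112 × 10⁷ MeV², so pc = 4596 MeV.
λ = hc/(pc) = 1240 MeV·fm / 4596 MeV = 0.270 fm.

λ = 0.270 fm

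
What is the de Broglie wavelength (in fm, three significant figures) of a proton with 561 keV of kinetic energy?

λ = 38.2 fm

KE = 561 keV = 8.987 × 10⁻¹⁴ J.
p = √(2mKE) = √(2 × 1.673 × 10⁻²⁷ × 8.987 × 10⁻¹⁴) = 1.734 × 10⁻²⁰ kg·m/s.
λ = h/p = 6.626 × 10⁻³⁴ / 1.734 × 10⁻²⁰ = 3.82 × 10⁻¹⁴ m = 38.2 fm.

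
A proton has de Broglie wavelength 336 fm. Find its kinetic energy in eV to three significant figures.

p = h/λ = 6.626 × 10⁻³⁴ / 3.360 × 10⁻¹³ = 1.972 × 10⁻²¹ kg·m/s.
KE = p²/(2m) = (1.972 × 10⁻²¹)² / (2 × 1.673 × 10⁻²⁷) = 1.162 × 10⁻¹⁵ J = 7250 eV.

KE = 7250 eV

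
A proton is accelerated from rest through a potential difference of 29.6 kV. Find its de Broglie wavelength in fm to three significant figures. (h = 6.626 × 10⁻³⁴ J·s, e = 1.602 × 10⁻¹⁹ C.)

λ = 166 fm

KE = eV = 1.602 × 10⁻¹⁹ × 2.960 × 10⁴ = 4.742 × 10⁻¹⁵ J.
p = √(2mKE) = √(2 × 1.673 × 10⁻²⁷ × 4.742 × 10⁻¹⁵) = 3.983 × 10⁻²¹ kg·m/s.
λ = h/p = 6.626 × 10⁻³⁴ / 3.983 × 10⁻²¹ = 1.66 × 10⁻¹³ m = 166 fm.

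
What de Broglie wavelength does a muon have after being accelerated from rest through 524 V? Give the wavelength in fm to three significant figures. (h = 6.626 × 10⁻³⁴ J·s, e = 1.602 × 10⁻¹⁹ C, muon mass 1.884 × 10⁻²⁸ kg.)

KE = eV = 1.602 × 10⁻¹⁹ × 524.0 = 8.394 × 10⁻¹⁷ J.
p = √(2mKE) = √(2 × 1.884 × 10⁻²⁸ × 8.394 × 10⁻¹⁷) = 1.778 × 10⁻²² kg·m/s.
λ = h/p = 6.626 × 10⁻³⁴ / 1.778 × 10⁻²² = 3.73 × 10⁻¹² m = 3730 fm.

λ = 3730 fm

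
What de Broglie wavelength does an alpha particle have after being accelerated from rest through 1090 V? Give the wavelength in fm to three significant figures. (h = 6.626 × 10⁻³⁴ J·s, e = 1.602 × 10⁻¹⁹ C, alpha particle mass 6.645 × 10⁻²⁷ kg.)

λ = 308 fm

KE = 2eV = 2 × 1.602 × 10⁻¹⁹ × 1090 = 3.492 × 10⁻¹⁶ J.
p = √(2mKE) = √(2 × 6.645 × 10⁻²⁷ × 3.492 × 10⁻¹⁶) = 2.154 × 10⁻²¹ kg·m/s.
λ = h/p = 6.626 × 10⁻³⁴ / 2.154 × 10⁻²¹ = 3.08 × 10⁻¹³ m = 308 fm.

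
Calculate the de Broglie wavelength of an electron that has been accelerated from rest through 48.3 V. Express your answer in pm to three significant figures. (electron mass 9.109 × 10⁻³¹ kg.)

λ = 176 pm

KE = eV = 1.602 × 10⁻¹⁹ × 48.30 = 7.738 × 10⁻¹⁸ J.
p = √(2mKE) = √(2 × 9.109 × 10⁻³¹ × 7.738 × 10⁻¹⁸) = 3.755 × 10⁻²⁴ kg·m/s.
λ = h/p = 6.626 × 10⁻³⁴ / 3.755 × 10⁻²⁴ = 1.76 × 10⁻¹⁰ m = 176 pm.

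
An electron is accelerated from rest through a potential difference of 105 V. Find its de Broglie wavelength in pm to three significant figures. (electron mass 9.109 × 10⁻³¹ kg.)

KE = eV = 1.602 × 10⁻¹⁹ × 105.0 = 1.682 × 10⁻¹⁷ J.
p = √(2mKE) = √(2 × 9.109 × 10⁻³¹ × 1.682 × 10⁻¹⁷) = 5.536 × 10⁻²⁴ kg·m/s.
λ = h/p = 6.626 × 10⁻³⁴ / 5.536 × 10⁻²⁴ = 1.20 × 10⁻¹⁰ m = 120 pm.

λ = 120 pm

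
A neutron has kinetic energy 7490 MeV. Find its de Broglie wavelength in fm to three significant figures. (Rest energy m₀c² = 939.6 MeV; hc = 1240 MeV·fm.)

λ = 0.148 fm

Total energy E = KE + m₀c² = 7490 + 939.6 = 8429.6 MeV.
(pc)² = E² − (m₀c²)² = (8429.6)² − (939.6)² = 7.018 × 10⁷ MeV², so pc = 8377 MeV.
λ = hc/(pc) = 1240 MeV·fm / 8377 MeV = 0.148 fm.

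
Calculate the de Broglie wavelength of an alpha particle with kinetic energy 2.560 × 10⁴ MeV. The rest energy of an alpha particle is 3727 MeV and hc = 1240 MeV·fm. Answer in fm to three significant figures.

λ = 0.0426 fm

Total energy E = KE + m₀c² = 2.560 × 10⁴ + 3727 = 29327 MeV.
(pc)² = E² − (m₀c²)² = (29327)² − (3727)² = 8.462 × 10⁸ MeV², so pc = 2.909 × 10⁴ MeV.
λ = hc/(pc) = 1240 MeV·fm / 2.909 × 10⁴ MeV = 0.0426 fm.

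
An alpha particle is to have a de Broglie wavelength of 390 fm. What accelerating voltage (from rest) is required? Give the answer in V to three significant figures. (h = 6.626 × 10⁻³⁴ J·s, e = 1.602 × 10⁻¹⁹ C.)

p = h/λ = 6.626 × 10⁻³⁴ / 3.900 × 10⁻¹³ = 1.699 × 10⁻²¹ kg·m/s.
KE = p²/(2m) = 2.172 × 10⁻¹⁶ J.
V = KE/2e = 2.172 × 10⁻¹⁶ / (2 × 1.602 × 10⁻¹⁹) = 678 V.

V = 678 V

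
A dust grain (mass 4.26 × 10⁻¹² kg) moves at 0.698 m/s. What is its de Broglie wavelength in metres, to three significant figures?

λ = 2.23 × 10⁻²² m

p = mv = 4.26 × 10⁻¹² × 0.698 = 2.973 × 10⁻¹² kg·m/s.
λ = h/p = 6.626 × 10⁻³⁴ / 2.973 × 10⁻¹² = 2.23 × 10⁻²² m.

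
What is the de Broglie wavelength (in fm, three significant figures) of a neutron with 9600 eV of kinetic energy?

KE = 9600 eV = 1.538 × 10⁻¹⁵ J.
p = √(2mKE) = √(2 × 1.675 × 10⁻²⁷ × 1.538 × 10⁻¹⁵) = 2.270 × 10⁻²¹ kg·m/s.
λ = h/p = 6.626 × 10⁻³⁴ / 2.270 × 10⁻²¹ = 2.92 × 10⁻¹³ m = 292 fm.

λ = 292 fm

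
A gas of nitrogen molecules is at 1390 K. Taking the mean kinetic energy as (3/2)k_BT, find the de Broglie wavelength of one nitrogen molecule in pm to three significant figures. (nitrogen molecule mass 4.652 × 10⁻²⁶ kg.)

λ = 12.8 pm

KE = (3/2)k_BT = 1.5 × 1.381 × 10⁻²³ × 1390 = 2.879 × 10⁻²⁰ J.
p = √(2mKE) = √(2 × 4.652 × 10⁻²⁶ × 2.879 × 10⁻²⁰) = 5.176 × 10⁻²³ kg·m/s.
λ = h/p = 1.28 × 10⁻¹¹ m = 12.8 pm.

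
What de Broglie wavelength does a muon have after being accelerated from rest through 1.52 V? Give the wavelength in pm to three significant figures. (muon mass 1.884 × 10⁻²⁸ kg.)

KE = eV = 1.602 × 10⁻¹⁹ × 1.520 = 2.435 × 10⁻¹⁹ J.
p = √(2mKE) = √(2 × 1.884 × 10⁻²⁸ × 2.435 × 10⁻¹⁹) = 9.579 × 10⁻²⁴ kg·m/s.
λ = h/p = 6.626 × 10⁻³⁴ / 9.579 × 10⁻²⁴ = 6.92 × 10⁻¹¹ m = 69.2 pm.

λ = 69.2 pm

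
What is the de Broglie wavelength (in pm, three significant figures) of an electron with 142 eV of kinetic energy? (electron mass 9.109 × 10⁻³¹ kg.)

KE = 142 eV = 2.275 × 10⁻¹⁷ J.
p = √(2mKE) = √(2 × 9.109 × 10⁻³¹ × 2.275 × 10⁻¹⁷) = 6.438 × 10⁻²⁴ kg·m/s.
λ = h/p = 6.626 × 10⁻³⁴ / 6.438 × 10⁻²⁴ = 1.03 × 10⁻¹⁰ m = 103 pm.

λ = 103 pm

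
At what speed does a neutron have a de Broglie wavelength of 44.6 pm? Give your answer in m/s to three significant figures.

p = h/λ = 6.626 × 10⁻³⁴ / 4.460 × 10⁻¹¹ = 1.486 × 10⁻²³ kg·m/s.
v = p/m = 1.486 × 10⁻²³ / 1.675 × 10⁻²⁷ = 8.87 × 10³ m/s = 8870 m/s.

v = 8870 m/s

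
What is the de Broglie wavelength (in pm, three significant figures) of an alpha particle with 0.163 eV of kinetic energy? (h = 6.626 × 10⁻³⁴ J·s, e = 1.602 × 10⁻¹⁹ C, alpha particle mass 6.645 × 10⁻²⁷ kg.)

KE = 0.163 eV = 2.611 × 10⁻²⁰ J.
p = √(2mKE) = √(2 × 6.645 × 10⁻²⁷ × 2.611 × 10⁻²⁰) = 1.863 × 10⁻²³ kg·m/s.
λ = h/p = 6.626 × 10⁻³⁴ / 1.863 × 10⁻²³ = 3.56 × 10⁻¹¹ m = 35.6 pm.

λ = 35.6 pm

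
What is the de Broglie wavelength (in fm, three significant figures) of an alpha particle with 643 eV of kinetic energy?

λ = 566 fm

KE = 643 eV = 1.030 × 10⁻¹⁶ J.
p = √(2mKE) = √(2 × 6.645 × 10⁻²⁷ × 1.030 × 10⁻¹⁶) = 1.170 × 10⁻²¹ kg·m/s.
λ = h/p = 6.626 × 10⁻³⁴ / 1.170 × 10⁻²¹ = 5.66 × 10⁻¹³ m = 566 fm.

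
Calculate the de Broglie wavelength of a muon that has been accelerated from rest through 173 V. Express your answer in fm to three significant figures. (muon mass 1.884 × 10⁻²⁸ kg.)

λ = 6480 fm

KE = eV = 1.602 × 10⁻¹⁹ × 173.0 = 2.771 × 10⁻¹⁷ J.
p = √(2mKE) = √(2 × 1.884 × 10⁻²⁸ × 2.771 × 10⁻¹⁷) = 1.022 × 10⁻²² kg·m/s.
λ = h/p = 6.626 × 10⁻³⁴ / 1.022 × 10⁻²² = 6.48 × 10⁻¹² m = 6480 fm.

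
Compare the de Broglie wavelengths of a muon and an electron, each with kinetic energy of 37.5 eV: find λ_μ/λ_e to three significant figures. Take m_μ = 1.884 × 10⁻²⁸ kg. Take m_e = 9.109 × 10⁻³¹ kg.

λ_μ/λ_e = 0.0695

At fixed KE, p = √(2mKE) so λ = h/p ∝ 1/√m.
λ_μ/λ_e = √(m_e/m_μ) = √(9.109 × 10⁻³¹/1.884 × 10⁻²⁸) = √(4.835 × 10⁻³) = 0.0695.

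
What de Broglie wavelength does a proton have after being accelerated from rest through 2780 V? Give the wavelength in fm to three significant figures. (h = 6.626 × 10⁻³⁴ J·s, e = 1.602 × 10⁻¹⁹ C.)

λ = 543 fm

KE = eV = 1.602 × 10⁻¹⁹ × 2780 = 4.454 × 10⁻¹⁶ J.
p = √(2mKE) = √(2 × 1.673 × 10⁻²⁷ × 4.454 × 10⁻¹⁶) = 1.221 × 10⁻²¹ kg·m/s.
λ = h/p = 6.626 × 10⁻³⁴ / 1.221 × 10⁻²¹ = 5.43 × 10⁻¹³ m = 543 fm.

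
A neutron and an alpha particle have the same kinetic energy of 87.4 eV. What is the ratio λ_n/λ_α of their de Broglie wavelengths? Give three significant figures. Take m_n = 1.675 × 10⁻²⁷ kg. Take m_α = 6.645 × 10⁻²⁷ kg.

At fixed KE, p = √(2mKE) so λ = h/p ∝ 1/√m.
λ_n/λ_α = √(m_α/m_n) = √(6.645 × 10⁻²⁷/1.675 × 10⁻²⁷) = √(3.967) = 1.99.

λ_n/λ_α = 1.99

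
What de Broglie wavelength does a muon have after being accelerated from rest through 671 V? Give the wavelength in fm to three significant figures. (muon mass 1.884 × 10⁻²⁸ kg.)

λ = 3290 fm

KE = eV = 1.602 × 10⁻¹⁹ × 671.0 = 1.075 × 10⁻¹⁶ J.
p = √(2mKE) = √(2 × 1.884 × 10⁻²⁸ × 1.075 × 10⁻¹⁶) = 2.013 × 10⁻²² kg·m/s.
λ = h/p = 6.626 × 10⁻³⁴ / 2.013 × 10⁻²² = 3.29 × 10⁻¹² m = 3290 fm.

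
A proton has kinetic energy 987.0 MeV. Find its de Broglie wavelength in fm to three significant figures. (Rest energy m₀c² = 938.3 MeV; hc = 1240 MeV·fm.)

λ = 0.738 fm

Total energy E = KE + m₀c² = 987.0 + 938.3 = 1925.3 MeV.
(pc)² = E² − (m₀c²)² = (1925.3)² − (938.3)² = 2.826 × 10⁶ MeV², so pc = 1681 MeV.
λ = hc/(pc) = 1240 MeV·fm / 1681 MeV = 0.738 fm.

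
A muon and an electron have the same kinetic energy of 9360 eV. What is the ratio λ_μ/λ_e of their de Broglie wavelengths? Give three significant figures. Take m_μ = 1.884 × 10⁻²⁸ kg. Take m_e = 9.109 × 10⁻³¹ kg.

At fixed KE, p = √(2mKE) so λ = h/p ∝ 1/√m.
λ_μ/λ_e = √(m_e/m_μ) = √(9.109 × 10⁻³¹/1.884 × 10⁻²⁸) = √(4.835 × 10⁻³) = 0.0695.

λ_μ/λ_e = 0.0695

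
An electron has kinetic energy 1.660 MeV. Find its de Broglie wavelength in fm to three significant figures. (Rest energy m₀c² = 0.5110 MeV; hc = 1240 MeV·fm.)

Total energy E = KE + m₀c² = 1.660 + 0.5110 = 2.1710 MeV.
(pc)² = E² − (m₀c²)² = (2.1710)² − (0.5110)² = 4.452 MeV², so pc = 2.110 MeV.
λ = hc/(pc) = 1240 MeV·fm / 2.110 MeV = 588 fm.

λ = 588 fm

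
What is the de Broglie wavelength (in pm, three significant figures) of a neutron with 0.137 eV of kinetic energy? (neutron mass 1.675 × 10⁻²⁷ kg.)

KE = 0.137 eV = 2.195 × 10⁻²⁰ J.
p = √(2mKE) = √(2 × 1.675 × 10⁻²⁷ × 2.195 × 10⁻²⁰) = 8.575 × 10⁻²⁴ kg·m/s.
λ = h/p = 6.626 × 10⁻³⁴ / 8.575 × 10⁻²⁴ = 7.73 × 10⁻¹¹ m = 77.3 pm.

λ = 77.3 pm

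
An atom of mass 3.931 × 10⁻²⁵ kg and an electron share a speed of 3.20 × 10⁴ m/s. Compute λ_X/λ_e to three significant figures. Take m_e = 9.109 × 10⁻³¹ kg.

At fixed v, p = mv so λ = h/(mv) ∝ 1/m.
λ_X/λ_e = m_e/m_X = 9.109 × 10⁻³¹/3.931 × 10⁻²⁵ = 2.32 × 10⁻⁶.

λ_X/λ_e = 2.32 × 10⁻⁶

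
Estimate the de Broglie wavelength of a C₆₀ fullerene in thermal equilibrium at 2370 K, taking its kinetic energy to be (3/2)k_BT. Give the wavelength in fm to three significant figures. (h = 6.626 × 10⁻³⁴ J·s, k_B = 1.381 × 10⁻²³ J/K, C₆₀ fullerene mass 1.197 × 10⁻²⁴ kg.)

λ = 1930 fm

KE = (3/2)k_BT = 1.5 × 1.381 × 10⁻²³ × 2370 = 4.909 × 10⁻²⁰ J.
p = √(2mKE) = √(2 × 1.197 × 10⁻²⁴ × 4.909 × 10⁻²⁰) = 3.428 × 10⁻²² kg·m/s.
λ = h/p = 1.93 × 10⁻¹² m = 1930 fm.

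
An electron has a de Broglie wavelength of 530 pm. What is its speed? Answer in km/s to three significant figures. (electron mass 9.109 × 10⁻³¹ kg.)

v = 1370 km/s

p = h/λ = 6.626 × 10⁻³⁴ / 5.300 × 10⁻¹⁰ = 1.250 × 10⁻²⁴ kg·m/s.
v = p/m = 1.250 × 10⁻²⁴ / 9.109 × 10⁻³¹ = 1.37 × 10⁶ m/s = 1370 km/s.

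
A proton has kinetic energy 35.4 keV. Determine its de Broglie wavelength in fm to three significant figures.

λ = 152 fm

KE = 35.4 keV = 5.671 × 10⁻¹⁵ J.
p = √(2mKE) = √(2 × 1.673 × 10⁻²⁷ × 5.671 × 10⁻¹⁵) = 4.356 × 10⁻²¹ kg·m/s.
λ = h/p = 6.626 × 10⁻³⁴ / 4.356 × 10⁻²¹ = 1.52 × 10⁻¹³ m = 152 fm.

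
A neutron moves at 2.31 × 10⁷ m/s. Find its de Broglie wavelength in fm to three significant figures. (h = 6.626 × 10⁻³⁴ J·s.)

λ = 17.1 fm

p = mv = 1.675 × 10⁻²⁷ × 2.31 × 10⁷ = 3.869 × 10⁻²⁰ kg·m/s.
λ = h/p = 6.626 × 10⁻³⁴ / 3.869 × 10⁻²⁰ = 1.71 × 10⁻¹⁴ m = 17.1 fm.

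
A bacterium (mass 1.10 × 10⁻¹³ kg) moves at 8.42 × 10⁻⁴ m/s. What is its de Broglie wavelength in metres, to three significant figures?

p = mv = 1.10 × 10⁻¹³ × 8.42 × 10⁻⁴ = 9.262 × 10⁻¹⁷ kg·m/s.
λ = h/p = 6.626 × 10⁻³⁴ / 9.262 × 10⁻¹⁷ = 7.15 × 10⁻¹⁸ m.

λ = 7.15 × 10⁻¹⁸ m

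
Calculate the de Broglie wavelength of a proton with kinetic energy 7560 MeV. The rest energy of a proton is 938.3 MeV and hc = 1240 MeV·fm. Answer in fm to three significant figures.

λ = 0.147 fm

Total energy E = KE + m₀c² = 7560 + 938.3 = 8498.3 MeV.
(pc)² = E² − (m₀c²)² = (8498.3)² − (938.3)² = 7.134 × 10⁷ MeV², so pc = 8446 MeV.
λ = hc/(pc) = 1240 MeV·fm / 8446 MeV = 0.147 fm.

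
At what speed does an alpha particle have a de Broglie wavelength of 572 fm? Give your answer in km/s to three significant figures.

p = h/λ = 6.626 × 10⁻³⁴ / 5.720 × 10⁻¹³ = 1.158 × 10⁻²¹ kg·m/s.
v = p/m = 1.158 × 10⁻²¹ / 6.645 × 10⁻²⁷ = 1.74 × 10⁵ m/s = 174 km/s.

v = 174 km/s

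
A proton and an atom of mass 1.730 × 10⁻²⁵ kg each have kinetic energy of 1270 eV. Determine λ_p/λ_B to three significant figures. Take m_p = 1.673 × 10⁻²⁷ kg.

λ_p/λ_B = 10.2

At fixed KE, p = √(2mKE) so λ = h/p ∝ 1/√m.
λ_p/λ_B = √(m_B/m_p) = √(1.730 × 10⁻²⁵/1.673 × 10⁻²⁷) = √(103.4) = 10.2.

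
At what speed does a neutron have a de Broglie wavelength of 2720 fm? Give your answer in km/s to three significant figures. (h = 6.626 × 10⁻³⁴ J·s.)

v = 145 km/s

p = h/λ = 6.626 × 10⁻³⁴ / 2.720 × 10⁻¹² = 2.436 × 10⁻²² kg·m/s.
v = p/m = 2.436 × 10⁻²² / 1.675 × 10⁻²⁷ = 1.45 × 10⁵ m/s = 145 km/s.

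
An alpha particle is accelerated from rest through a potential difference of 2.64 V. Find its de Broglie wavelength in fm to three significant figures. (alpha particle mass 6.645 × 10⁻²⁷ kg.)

KE = 2eV = 2 × 1.602 × 10⁻¹⁹ × 2.640 = 8.459 × 10⁻¹⁹ J.
p = √(2mKE) = √(2 × 6.645 × 10⁻²⁷ × 8.459 × 10⁻¹⁹) = 1.060 × 10⁻²² kg·m/s.
λ = h/p = 6.626 × 10⁻³⁴ / 1.060 × 10⁻²² = 6.25 × 10⁻¹² m = 6250 fm.

λ = 6250 fm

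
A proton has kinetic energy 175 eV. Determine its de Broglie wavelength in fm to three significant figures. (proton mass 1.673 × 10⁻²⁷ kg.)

KE = 175 eV = 2.804 × 10⁻¹⁷ J.
p = √(2mKE) = √(2 × 1.673 × 10⁻²⁷ × 2.804 × 10⁻¹⁷) = 3.063 × 10⁻²² kg·m/s.
λ = h/p = 6.626 × 10⁻³⁴ / 3.063 × 10⁻²² = 2.16 × 10⁻¹² m = 2160 fm.

λ = 2160 fm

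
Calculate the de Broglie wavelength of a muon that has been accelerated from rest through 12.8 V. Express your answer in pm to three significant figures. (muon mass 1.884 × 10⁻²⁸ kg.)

λ = 23.8 pm

KE = eV = 1.602 × 10⁻¹⁹ × 12.80 = 2.051 × 10⁻¹⁸ J.
p = √(2mKE) = √(2 × 1.884 × 10⁻²⁸ × 2.051 × 10⁻¹⁸) = 2.780 × 10⁻²³ kg·m/s.
λ = h/p = 6.626 × 10⁻³⁴ / 2.780 × 10⁻²³ = 2.38 × 10⁻¹¹ m = 23.8 pm.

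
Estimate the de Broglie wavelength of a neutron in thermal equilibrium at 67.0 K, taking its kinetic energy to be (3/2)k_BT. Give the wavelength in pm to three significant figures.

KE = (3/2)k_BT = 1.5 × 1.381 × 10⁻²³ × 67.0 = 1.388 × 10⁻²¹ J.
p = √(2mKE) = √(2 × 1.675 × 10⁻²⁷ × 1.388 × 10⁻²¹) = 2.156 × 10⁻²⁴ kg·m/s.
λ = h/p = 3.07 × 10⁻¹⁰ m = 307 pm.

λ = 307 pm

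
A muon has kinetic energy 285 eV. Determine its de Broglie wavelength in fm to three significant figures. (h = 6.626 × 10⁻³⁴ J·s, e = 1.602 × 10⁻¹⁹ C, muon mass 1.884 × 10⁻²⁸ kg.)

λ = 5050 fm

KE = 285 eV = 4.566 × 10⁻¹⁷ J.
p = √(2mKE) = √(2 × 1.884 × 10⁻²⁸ × 4.566 × 10⁻¹⁷) = 1.312 × 10⁻²² kg·m/s.
λ = h/p = 6.626 × 10⁻³⁴ / 1.312 × 10⁻²² = 5.05 × 10⁻¹² m = 5050 fm.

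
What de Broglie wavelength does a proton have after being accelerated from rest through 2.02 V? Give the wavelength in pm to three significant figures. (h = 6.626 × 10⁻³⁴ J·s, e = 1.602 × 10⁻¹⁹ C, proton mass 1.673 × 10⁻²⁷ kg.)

KE = eV = 1.602 × 10⁻¹⁹ × 2.020 = 3.236 × 10⁻¹⁹ J.
p = √(2mKE) = √(2 × 1.673 × 10⁻²⁷ × 3.236 × 10⁻¹⁹) = 3.291 × 10⁻²³ kg·m/s.
λ = h/p = 6.626 × 10⁻³⁴ / 3.291 × 10⁻²³ = 2.01 × 10⁻¹¹ m = 20.1 pm.

λ = 20.1 pm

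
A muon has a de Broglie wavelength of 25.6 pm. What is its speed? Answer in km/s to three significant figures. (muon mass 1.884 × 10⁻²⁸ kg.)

p = h/λ = 6.626 × 10⁻³⁴ / 2.560 × 10⁻¹¹ = 2.588 × 10⁻²³ kg·m/s.
v = p/m = 2.588 × 10⁻²³ / 1.884 × 10⁻²⁸ = 1.37 × 10⁵ m/s = 137 km/s.

v = 137 km/s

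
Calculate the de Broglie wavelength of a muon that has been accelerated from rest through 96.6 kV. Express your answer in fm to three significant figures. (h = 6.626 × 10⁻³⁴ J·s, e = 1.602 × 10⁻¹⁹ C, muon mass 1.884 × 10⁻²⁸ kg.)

λ = 274 fm

KE = eV = 1.602 × 10⁻¹⁹ × 9.660 × 10⁴ = 1.548 × 10⁻¹⁴ J.
p = √(2mKE) = √(2 × 1.884 × 10⁻²⁸ × 1.548 × 10⁻¹⁴) = 2.415 × 10⁻²¹ kg·m/s.
λ = h/p = 6.626 × 10⁻³⁴ / 2.415 × 10⁻²¹ = 2.74 × 10⁻¹³ m = 274 fm.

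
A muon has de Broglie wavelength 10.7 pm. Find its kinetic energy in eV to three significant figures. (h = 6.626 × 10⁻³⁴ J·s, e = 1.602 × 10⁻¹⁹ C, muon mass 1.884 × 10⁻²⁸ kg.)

p = h/λ = 6.626 × 10⁻³⁴ / 1.070 × 10⁻¹¹ = 6.193 × 10⁻²³ kg·m/s.
KE = p²/(2m) = (6.193 × 10⁻²³)² / (2 × 1.884 × 10⁻²⁸) = 1.018 × 10⁻¹⁷ J = 63.5 eV.

KE = 63.5 eV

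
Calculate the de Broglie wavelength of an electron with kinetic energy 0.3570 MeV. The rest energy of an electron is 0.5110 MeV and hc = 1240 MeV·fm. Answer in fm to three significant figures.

Total energy E = KE + m₀c² = 0.3570 + 0.5110 = 0.8680 MeV.
(pc)² = E² − (m₀c²)² = (0.8680)² − (0.5110)² = 0.4923 MeV², so pc = 0.7016 MeV.
λ = hc/(pc) = 1240 MeV·fm / 0.7016 MeV = 1770 fm.

λ = 1770 fm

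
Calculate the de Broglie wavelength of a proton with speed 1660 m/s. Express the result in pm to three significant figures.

λ = 239 pm

p = mv = 1.673 × 10⁻²⁷ × 1660 = 2.777 × 10⁻²⁴ kg·m/s.
λ = h/p = 6.626 × 10⁻³⁴ / 2.777 × 10⁻²⁴ = 2.39 × 10⁻¹⁰ m = 239 pm.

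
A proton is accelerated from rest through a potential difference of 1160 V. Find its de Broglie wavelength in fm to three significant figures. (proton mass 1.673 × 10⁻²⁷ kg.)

KE = eV = 1.602 × 10⁻¹⁹ × 1160 = 1.858 × 10⁻¹⁶ J.
p = √(2mKE) = √(2 × 1.673 × 10⁻²⁷ × 1.858 × 10⁻¹⁶) = 7.885 × 10⁻²² kg·m/s.
λ = h/p = 6.626 × 10⁻³⁴ / 7.885 × 10⁻²² = 8.40 × 10⁻¹³ m = 840 fm.

λ = 840 fm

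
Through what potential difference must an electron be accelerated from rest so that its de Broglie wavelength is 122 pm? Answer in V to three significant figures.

V = 101 V

p = h/λ = 6.626 × 10⁻³⁴ / 1.220 × 10⁻¹⁰ = 5.431 × 10⁻²⁴ kg·m/s.
KE = p²/(2m) = 1.619 × 10⁻¹⁷ J.
V = KE/e = 1.619 × 10⁻¹⁷ / (1.602 × 10⁻¹⁹) = 101 V.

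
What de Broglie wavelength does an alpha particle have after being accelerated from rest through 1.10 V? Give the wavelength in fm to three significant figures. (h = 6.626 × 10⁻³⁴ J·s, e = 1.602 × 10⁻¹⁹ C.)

KE = 2eV = 2 × 1.602 × 10⁻¹⁹ × 1.100 = 3.524 × 10⁻¹⁹ J.
p = √(2mKE) = √(2 × 6.645 × 10⁻²⁷ × 3.524 × 10⁻¹⁹) = 6.844 × 10⁻²³ kg·m/s.
λ = h/p = 6.626 × 10⁻³⁴ / 6.844 × 10⁻²³ = 9.68 × 10⁻¹² m = 9680 fm.

λ = 9680 fm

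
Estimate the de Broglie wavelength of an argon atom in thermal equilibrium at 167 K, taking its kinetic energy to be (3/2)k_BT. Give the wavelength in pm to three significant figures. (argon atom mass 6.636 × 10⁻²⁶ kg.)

λ = 30.9 pm

KE = (3/2)k_BT = 1.5 × 1.381 × 10⁻²³ × 167 = 3.459 × 10⁻²¹ J.
p = √(2mKE) = √(2 × 6.636 × 10⁻²⁶ × 3.459 × 10⁻²¹) = 2.143 × 10⁻²³ kg·m/s.
λ = h/p = 3.09 × 10⁻¹¹ m = 30.9 pm.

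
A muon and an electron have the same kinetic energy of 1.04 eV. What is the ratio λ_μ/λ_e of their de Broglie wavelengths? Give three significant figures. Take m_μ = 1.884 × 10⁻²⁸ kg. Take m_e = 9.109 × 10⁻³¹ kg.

λ_μ/λ_e = 0.0695

At fixed KE, p = √(2mKE) so λ = h/p ∝ 1/√m.
λ_μ/λ_e = √(m_e/m_μ) = √(9.109 × 10⁻³¹/1.884 × 10⁻²⁸) = √(4.835 × 10⁻³) = 0.0695.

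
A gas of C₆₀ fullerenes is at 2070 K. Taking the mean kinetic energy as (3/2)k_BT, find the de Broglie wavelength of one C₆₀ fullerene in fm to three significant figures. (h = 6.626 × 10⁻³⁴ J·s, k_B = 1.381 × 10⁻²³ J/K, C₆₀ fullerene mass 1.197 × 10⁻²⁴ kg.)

λ = 2070 fm

KE = (3/2)k_BT = 1.5 × 1.381 × 10⁻²³ × 2070 = 4.288 × 10⁻²⁰ J.
p = √(2mKE) = √(2 × 1.197 × 10⁻²⁴ × 4.288 × 10⁻²⁰) = 3.204 × 10⁻²² kg·m/s.
λ = h/p = 2.07 × 10⁻¹² m = 2070 fm.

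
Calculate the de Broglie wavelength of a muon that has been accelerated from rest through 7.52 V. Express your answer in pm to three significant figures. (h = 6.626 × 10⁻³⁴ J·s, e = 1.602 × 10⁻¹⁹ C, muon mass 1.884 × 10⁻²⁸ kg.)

KE = eV = 1.602 × 10⁻¹⁹ × 7.520 = 1.205 × 10⁻¹⁸ J.
p = √(2mKE) = √(2 × 1.884 × 10⁻²⁸ × 1.205 × 10⁻¹⁸) = 2.131 × 10⁻²³ kg·m/s.
λ = h/p = 6.626 × 10⁻³⁴ / 2.131 × 10⁻²³ = 3.11 × 10⁻¹¹ m = 31.1 pm.

λ = 31.1 pm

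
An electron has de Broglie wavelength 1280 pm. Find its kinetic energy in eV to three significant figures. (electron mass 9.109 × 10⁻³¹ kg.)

KE = 0.918 eV

p = h/λ = 6.626 × 10⁻³⁴ / 1.280 × 10⁻⁹ = 5.177 × 10⁻²⁵ kg·m/s.
KE = p²/(2m) = (5.177 × 10⁻²⁵)² / (2 × 9.109 × 10⁻³¹) = 1.471 × 10⁻¹⁹ J = 0.918 eV.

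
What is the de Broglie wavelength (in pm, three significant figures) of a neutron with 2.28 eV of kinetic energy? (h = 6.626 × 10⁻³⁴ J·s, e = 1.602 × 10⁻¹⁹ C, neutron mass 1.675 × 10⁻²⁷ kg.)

λ = 18.9 pm

KE = 2.28 eV = 3.653 × 10⁻¹⁹ J.
p = √(2mKE) = √(2 × 1.675 × 10⁻²⁷ × 3.653 × 10⁻¹⁹) = 3.498 × 10⁻²³ kg·m/s.
λ = h/p = 6.626 × 10⁻³⁴ / 3.498 × 10⁻²³ = 1.89 × 10⁻¹¹ m = 18.9 pm.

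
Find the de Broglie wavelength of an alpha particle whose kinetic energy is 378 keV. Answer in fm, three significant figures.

KE = 378 keV = 6.056 × 10⁻¹⁴ J.
p = √(2mKE) = √(2 × 6.645 × 10⁻²⁷ × 6.056 × 10⁻¹⁴) = 2.837 × 10⁻²⁰ kg·m/s.
λ = h/p = 6.626 × 10⁻³⁴ / 2.837 × 10⁻²⁰ = 2.34 × 10⁻¹⁴ m = 23.4 fm.

λ = 23.4 fm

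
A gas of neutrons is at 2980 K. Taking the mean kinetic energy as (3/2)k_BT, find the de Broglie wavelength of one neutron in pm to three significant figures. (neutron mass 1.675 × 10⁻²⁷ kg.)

KE = (3/2)k_BT = 1.5 × 1.381 × 10⁻²³ × 2980 = 6.173 × 10⁻²⁰ J.
p = √(2mKE) = √(2 × 1.675 × 10⁻²⁷ × 6.173 × 10⁻²⁰) = 1.438 × 10⁻²³ kg·m/s.
λ = h/p = 4.61 × 10⁻¹¹ m = 46.1 pm.

λ = 46.1 pm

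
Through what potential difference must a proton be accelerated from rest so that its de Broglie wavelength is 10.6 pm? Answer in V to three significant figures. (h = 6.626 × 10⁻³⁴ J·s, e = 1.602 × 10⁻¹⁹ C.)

p = h/λ = 6.626 × 10⁻³⁴ / 1.060 × 10⁻¹¹ = 6.251 × 10⁻²³ kg·m/s.
KE = p²/(2m) = 1.168 × 10⁻¹⁸ J.
V = KE/e = 1.168 × 10⁻¹⁸ / (1.602 × 10⁻¹⁹) = 7.29 V.

V = 7.29 V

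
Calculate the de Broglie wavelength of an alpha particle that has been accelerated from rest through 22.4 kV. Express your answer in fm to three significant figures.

KE = 2eV = 2 × 1.602 × 10⁻¹⁹ × 2.240 × 10⁴ = 7.177 × 10⁻¹⁵ J.
p = √(2mKE) = √(2 × 6.645 × 10⁻²⁷ × 7.177 × 10⁻¹⁵) = 9.766 × 10⁻²¹ kg·m/s.
λ = h/p = 6.626 × 10⁻³⁴ / 9.766 × 10⁻²¹ = 6.78 × 10⁻¹⁴ m = 67.8 fm.

λ = 67.8 fm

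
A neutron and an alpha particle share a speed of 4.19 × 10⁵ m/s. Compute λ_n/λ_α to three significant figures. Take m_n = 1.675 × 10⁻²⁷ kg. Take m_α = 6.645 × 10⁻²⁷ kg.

At fixed v, p = mv so λ = h/(mv) ∝ 1/m.
λ_n/λ_α = m_α/m_n = 6.645 × 10⁻²⁷/1.675 × 10⁻²⁷ = 3.97.

λ_n/λ_α = 3.97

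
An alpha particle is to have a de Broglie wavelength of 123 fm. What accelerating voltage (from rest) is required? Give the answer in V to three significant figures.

p = h/λ = 6.626 × 10⁻³⁴ / 1.230 × 10⁻¹³ = 5.387 × 10⁻²¹ kg·m/s.
KE = p²/(2m) = 2.184 × 10⁻¹⁵ J.
V = KE/2e = 2.184 × 10⁻¹⁵ / (2 × 1.602 × 10⁻¹⁹) = 6820 V.

V = 6820 V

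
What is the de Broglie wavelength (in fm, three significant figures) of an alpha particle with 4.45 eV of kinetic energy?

λ = 6810 fm

KE = 4.45 eV = 7.129 × 10⁻¹⁹ J.
p = √(2mKE) = √(2 × 6.645 × 10⁻²⁷ × 7.129 × 10⁻¹⁹) = 9.734 × 10⁻²³ kg·m/s.
λ = h/p = 6.626 × 10⁻³⁴ / 9.734 × 10⁻²³ = 6.81 × 10⁻¹² m = 6810 fm.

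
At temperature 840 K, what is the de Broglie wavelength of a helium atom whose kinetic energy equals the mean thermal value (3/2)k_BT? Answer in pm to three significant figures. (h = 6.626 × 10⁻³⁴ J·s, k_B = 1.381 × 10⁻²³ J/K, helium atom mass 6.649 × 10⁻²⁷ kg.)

λ = 43.6 pm

KE = (3/2)k_BT = 1.5 × 1.381 × 10⁻²³ × 840 = 1.740 × 10⁻²⁰ J.
p = √(2mKE) = √(2 × 6.649 × 10⁻²⁷ × 1.740 × 10⁻²⁰) = 1.521 × 10⁻²³ kg·m/s.
λ = h/p = 4.36 × 10⁻¹¹ m = 43.6 pm.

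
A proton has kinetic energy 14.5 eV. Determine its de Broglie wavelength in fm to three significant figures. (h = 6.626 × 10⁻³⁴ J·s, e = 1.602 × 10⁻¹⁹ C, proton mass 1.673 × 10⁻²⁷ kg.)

λ = 7520 fm

KE = 14.5 eV = 2.323 × 10⁻¹⁸ J.
p = √(2mKE) = √(2 × 1.673 × 10⁻²⁷ × 2.323 × 10⁻¹⁸) = 8.816 × 10⁻²³ kg·m/s.
λ = h/p = 6.626 × 10⁻³⁴ / 8.816 × 10⁻²³ = 7.52 × 10⁻¹² m = 7520 fm.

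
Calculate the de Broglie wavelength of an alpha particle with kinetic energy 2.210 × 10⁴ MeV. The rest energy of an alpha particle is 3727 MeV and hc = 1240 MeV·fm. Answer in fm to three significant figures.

λ = 0.0485 fm

Total energy E = KE + m₀c² = 2.210 × 10⁴ + 3727 = 25827 MeV.
(pc)² = E² − (m₀c²)² = (25827)² − (3727)² = 6.531 × 10⁸ MeV², so pc = 2.556 × 10⁴ MeV.
λ = hc/(pc) = 1240 MeV·fm / 2.556 × 10⁴ MeV = 0.0485 fm.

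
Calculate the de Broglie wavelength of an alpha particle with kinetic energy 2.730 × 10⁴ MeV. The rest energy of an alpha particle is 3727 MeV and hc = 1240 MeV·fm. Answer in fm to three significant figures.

λ = 0.0403 fm

Total energy E = KE + m₀c² = 2.730 × 10⁴ + 3727 = 31027 MeV.
(pc)² = E² − (m₀c²)² = (31027)² − (3727)² = 9.488 × 10⁸ MeV², so pc = 3.080 × 10⁴ MeV.
λ = hc/(pc) = 1240 MeV·fm / 3.080 × 10⁴ MeV = 0.0403 fm.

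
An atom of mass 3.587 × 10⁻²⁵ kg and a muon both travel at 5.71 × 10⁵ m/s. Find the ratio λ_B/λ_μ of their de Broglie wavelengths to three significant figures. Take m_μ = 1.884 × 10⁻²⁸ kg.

At fixed v, p = mv so λ = h/(mv) ∝ 1/m.
λ_B/λ_μ = m_μ/m_B = 1.884 × 10⁻²⁸/3.587 × 10⁻²⁵ = 5.25 × 10⁻⁴.

λ_B/λ_μ = 5.25 × 10⁻⁴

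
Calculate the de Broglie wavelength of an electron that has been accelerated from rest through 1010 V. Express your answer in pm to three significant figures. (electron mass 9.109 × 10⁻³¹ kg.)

KE = eV = 1.602 × 10⁻¹⁹ × 1010 = 1.618 × 10⁻¹⁶ J.
p = √(2mKE) = √(2 × 9.109 × 10⁻³¹ × 1.618 × 10⁻¹⁶) = 1.717 × 10⁻²³ kg·m/s.
λ = h/p = 6.626 × 10⁻³⁴ / 1.717 × 10⁻²³ = 3.86 × 10⁻¹¹ m = 38.6 pm.

λ = 38.6 pm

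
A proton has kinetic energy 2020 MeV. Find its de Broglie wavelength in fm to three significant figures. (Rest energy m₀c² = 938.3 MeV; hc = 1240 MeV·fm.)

λ = 0.442 fm

Total energy E = KE + m₀c² = 2020 + 938.3 = 2958.3 MeV.
(pc)² = E² − (m₀c²)² = (2958.3)² − (938.3)² = 7.871 × 10⁶ MeV², so pc = 2806 MeV.
λ = hc/(pc) = 1240 MeV·fm / 2806 MeV = 0.442 fm.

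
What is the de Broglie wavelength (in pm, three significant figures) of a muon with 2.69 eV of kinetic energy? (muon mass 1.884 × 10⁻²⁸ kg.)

λ = 52.0 pm

KE = 2.69 eV = 4.309 × 10⁻¹⁹ J.
p = √(2mKE) = √(2 × 1.884 × 10⁻²⁸ × 4.309 × 10⁻¹⁹) = 1.274 × 10⁻²³ kg·m/s.
λ = h/p = 6.626 × 10⁻³⁴ / 1.274 × 10⁻²³ = 5.20 × 10⁻¹¹ m = 52.0 pm.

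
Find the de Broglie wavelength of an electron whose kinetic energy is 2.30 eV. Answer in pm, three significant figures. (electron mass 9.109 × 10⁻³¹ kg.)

KE = 2.30 eV = 3.685 × 10⁻¹⁹ J.
p = √(2mKE) = √(2 × 9.109 × 10⁻³¹ × 3.685 × 10⁻¹⁹) = 8.193 × 10⁻²⁵ kg·m/s.
λ = h/p = 6.626 × 10⁻³⁴ / 8.193 × 10⁻²⁵ = 8.09 × 10⁻¹⁰ m = 809 pm.

λ = 809 pm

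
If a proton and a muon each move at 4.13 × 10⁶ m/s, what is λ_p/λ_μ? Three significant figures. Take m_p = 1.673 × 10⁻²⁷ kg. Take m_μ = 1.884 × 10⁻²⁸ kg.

λ_p/λ_μ = 0.113

At fixed v, p = mv so λ = h/(mv) ∝ 1/m.
λ_p/λ_μ = m_μ/m_p = 1.884 × 10⁻²⁸/1.673 × 10⁻²⁷ = 0.113.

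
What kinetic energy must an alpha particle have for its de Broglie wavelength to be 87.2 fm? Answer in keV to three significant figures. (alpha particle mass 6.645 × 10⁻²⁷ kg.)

p = h/λ = 6.626 × 10⁻³⁴ / 8.720 × 10⁻¹⁴ = 7.599 × 10⁻²¹ kg·m/s.
KE = p²/(2m) = (7.599 × 10⁻²¹)² / (2 × 6.645 × 10⁻²⁷) = 4.345 × 10⁻¹⁵ J = 27.1 keV.

KE = 27.1 keV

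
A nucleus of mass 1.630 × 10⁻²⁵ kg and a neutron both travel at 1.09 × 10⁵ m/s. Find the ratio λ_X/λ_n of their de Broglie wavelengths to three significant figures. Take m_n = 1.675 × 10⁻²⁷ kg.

λ_X/λ_n = 0.0103

At fixed v, p = mv so λ = h/(mv) ∝ 1/m.
λ_X/λ_n = m_n/m_X = 1.675 × 10⁻²⁷/1.630 × 10⁻²⁵ = 0.0103.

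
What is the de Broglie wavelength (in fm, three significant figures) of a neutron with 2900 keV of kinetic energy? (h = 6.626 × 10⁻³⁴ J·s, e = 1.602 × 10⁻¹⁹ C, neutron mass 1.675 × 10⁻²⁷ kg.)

λ = 16.8 fm

KE = 2900 keV = 4.646 × 10⁻¹³ J.
p = √(2mKE) = √(2 × 1.675 × 10⁻²⁷ × 4.646 × 10⁻¹³) = 3.945 × 10⁻²⁰ kg·m/s.
λ = h/p = 6.626 × 10⁻³⁴ / 3.945 × 10⁻²⁰ = 1.68 × 10⁻¹⁴ m = 16.8 fm.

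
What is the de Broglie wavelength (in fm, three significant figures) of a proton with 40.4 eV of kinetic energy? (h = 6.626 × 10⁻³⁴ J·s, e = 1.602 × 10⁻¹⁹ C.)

KE = 40.4 eV = 6.472 × 10⁻¹⁸ J.
p = √(2mKE) = √(2 × 1.673 × 10⁻²⁷ × 6.472 × 10⁻¹⁸) = 1.472 × 10⁻²² kg·m/s.
λ = h/p = 6.626 × 10⁻³⁴ / 1.472 × 10⁻²² = 4.50 × 10⁻¹² m = 4500 fm.

λ = 4500 fm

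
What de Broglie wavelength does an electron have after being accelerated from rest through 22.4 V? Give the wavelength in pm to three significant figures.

λ = 259 pm

KE = eV = 1.602 × 10⁻¹⁹ × 22.40 = 3.588 × 10⁻¹⁸ J.
p = √(2mKE) = √(2 × 9.109 × 10⁻³¹ × 3.588 × 10⁻¹⁸) = 2.557 × 10⁻²⁴ kg·m/s.
λ = h/p = 6.626 × 10⁻³⁴ / 2.557 × 10⁻²⁴ = 2.59 × 10⁻¹⁰ m = 259 pm.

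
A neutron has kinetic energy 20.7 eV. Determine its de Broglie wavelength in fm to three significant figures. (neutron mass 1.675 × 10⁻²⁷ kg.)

λ = 6290 fm

KE = 20.7 eV = 3.316 × 10⁻¹⁸ J.
p = √(2mKE) = √(2 × 1.675 × 10⁻²⁷ × 3.316 × 10⁻¹⁸) = 1.054 × 10⁻²² kg·m/s.
λ = h/p = 6.626 × 10⁻³⁴ / 1.054 × 10⁻²² = 6.29 × 10⁻¹² m = 6290 fm.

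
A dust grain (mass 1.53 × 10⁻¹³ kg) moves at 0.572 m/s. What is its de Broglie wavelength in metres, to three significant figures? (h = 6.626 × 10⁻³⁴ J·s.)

p = mv = 1.53 × 10⁻¹³ × 0.572 = 8.752 × 10⁻¹⁴ kg·m/s.
λ = h/p = 6.626 × 10⁻³⁴ / 8.752 × 10⁻¹⁴ = 7.57 × 10⁻²¹ m.

λ = 7.57 × 10⁻²¹ m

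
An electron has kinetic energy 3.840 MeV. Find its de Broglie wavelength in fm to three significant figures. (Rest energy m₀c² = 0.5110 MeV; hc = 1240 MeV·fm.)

λ = 287 fm

Total energy E = KE + m₀c² = 3.840 + 0.5110 = 4.3510 MeV.
(pc)² = E² − (m₀c²)² = (4.3510)² − (0.5110)² = 18.67 MeV², so pc = 4.321 MeV.
λ = hc/(pc) = 1240 MeV·fm / 4.321 MeV = 287 fm.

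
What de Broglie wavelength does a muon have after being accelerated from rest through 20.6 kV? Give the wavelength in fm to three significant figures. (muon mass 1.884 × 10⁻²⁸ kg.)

KE = eV = 1.602 × 10⁻¹⁹ × 2.060 × 10⁴ = 3.300 × 10⁻¹⁵ J.
p = √(2mKE) = √(2 × 1.884 × 10⁻²⁸ × 3.300 × 10⁻¹⁵) = 1.115 × 10⁻²¹ kg·m/s.
λ = h/p = 6.626 × 10⁻³⁴ / 1.115 × 10⁻²¹ = 5.94 × 10⁻¹³ m = 594 fm.

λ = 594 fm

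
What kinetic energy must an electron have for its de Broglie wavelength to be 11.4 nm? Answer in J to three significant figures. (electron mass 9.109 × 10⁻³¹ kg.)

p = h/λ = 6.626 × 10⁻³⁴ / 1.140 × 10⁻⁸ = 5.812 × 10⁻²⁶ kg·m/s.
KE = p²/(2m) = (5.812 × 10⁻²⁶)² / (2 × 9.109 × 10⁻³¹) = 1.854 × 10⁻²¹ J = 1.85 × 10⁻²¹ J.

KE = 1.85 × 10⁻²¹ J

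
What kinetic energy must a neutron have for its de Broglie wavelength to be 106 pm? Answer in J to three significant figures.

p = h/λ = 6.626 × 10⁻³⁴ / 1.060 × 10⁻¹⁰ = 6.251 × 10⁻²⁴ kg·m/s.
KE = p²/(2m) = (6.251 × 10⁻²⁴)² / (2 × 1.675 × 10⁻²⁷) = 1.166 × 10⁻²⁰ J = 1.17 × 10⁻²⁰ J.

KE = 1.17 × 10⁻²⁰ J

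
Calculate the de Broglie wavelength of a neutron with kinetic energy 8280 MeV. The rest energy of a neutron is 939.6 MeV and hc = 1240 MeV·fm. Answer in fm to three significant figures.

λ = 0.135 fm

Total energy E = KE + m₀c² = 8280 + 939.6 = 9219.6 MeV.
(pc)² = E² − (m₀c²)² = (9219.6)² − (939.6)² = 8.412 × 10⁷ MeV², so pc = 9172 MeV.
λ = hc/(pc) = 1240 MeV·fm / 9172 MeV = 0.135 fm.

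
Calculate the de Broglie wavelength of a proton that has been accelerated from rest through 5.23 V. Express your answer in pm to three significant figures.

λ = 12.5 pm

KE = eV = 1.602 × 10⁻¹⁹ × 5.230 = 8.378 × 10⁻¹⁹ J.
p = √(2mKE) = √(2 × 1.673 × 10⁻²⁷ × 8.378 × 10⁻¹⁹) = 5.295 × 10⁻²³ kg·m/s.
λ = h/p = 6.626 × 10⁻³⁴ / 5.295 × 10⁻²³ = 1.25 × 10⁻¹¹ m = 12.5 pm.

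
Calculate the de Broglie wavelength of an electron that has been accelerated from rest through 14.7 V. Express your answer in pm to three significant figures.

KE = eV = 1.602 × 10⁻¹⁹ × 14.70 = 2.355 × 10⁻¹⁸ J.
p = √(2mKE) = √(2 × 9.109 × 10⁻³¹ × 2.355 × 10⁻¹⁸) = 2.071 × 10⁻²⁴ kg·m/s.
λ = h/p = 6.626 × 10⁻³⁴ / 2.071 × 10⁻²⁴ = 3.20 × 10⁻¹⁰ m = 320 pm.

λ = 320 pm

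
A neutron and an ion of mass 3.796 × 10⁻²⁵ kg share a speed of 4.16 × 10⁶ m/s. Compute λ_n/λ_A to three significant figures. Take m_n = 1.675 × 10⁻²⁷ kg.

λ_n/λ_A = 227

At fixed v, p = mv so λ = h/(mv) ∝ 1/m.
λ_n/λ_A = m_A/m_n = 3.796 × 10⁻²⁵/1.675 × 10⁻²⁷ = 227.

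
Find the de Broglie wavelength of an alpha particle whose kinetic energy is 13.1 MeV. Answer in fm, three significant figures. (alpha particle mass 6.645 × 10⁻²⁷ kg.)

KE = 13.1 MeV = 2.099 × 10⁻¹² J.
p = √(2mKE) = √(2 × 6.645 × 10⁻²⁷ × 2.099 × 10⁻¹²) = 1.670 × 10⁻¹⁹ kg·m/s.
λ = h/p = 6.626 × 10⁻³⁴ / 1.670 × 10⁻¹⁹ = 3.97 × 10⁻¹⁵ m = 3.97 fm.

λ = 3.97 fm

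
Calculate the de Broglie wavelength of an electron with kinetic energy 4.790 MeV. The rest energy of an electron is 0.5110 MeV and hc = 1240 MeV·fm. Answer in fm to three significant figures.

λ = 235 fm

Total energy E = KE + m₀c² = 4.790 + 0.5110 = 5.3010 MeV.
(pc)² = E² − (m₀c²)² = (5.3010)² − (0.5110)² = 27.84 MeV², so pc = 5.276 MeV.
λ = hc/(pc) = 1240 MeV·fm / 5.276 MeV = 235 fm.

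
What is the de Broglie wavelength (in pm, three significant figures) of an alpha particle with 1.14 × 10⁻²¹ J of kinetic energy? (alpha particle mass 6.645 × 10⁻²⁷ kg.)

p = √(2mKE) = √(2 × 6.645 × 10⁻²⁷ × 1.140 × 10⁻²¹) = 3.892 × 10⁻²⁴ kg·m/s.
λ = h/p = 6.626 × 10⁻³⁴ / 3.892 × 10⁻²⁴ = 1.70 × 10⁻¹⁰ m = 170 pm.

λ = 170 pm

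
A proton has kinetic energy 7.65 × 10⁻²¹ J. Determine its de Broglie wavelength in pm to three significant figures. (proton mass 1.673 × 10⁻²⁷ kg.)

λ = 131 pm

p = √(2mKE) = √(2 × 1.673 × 10⁻²⁷ × 7.650 × 10⁻²¹) = 5.059 × 10⁻²⁴ kg·m/s.
λ = h/p = 6.626 × 10⁻³⁴ / 5.059 × 10⁻²⁴ = 1.31 × 10⁻¹⁰ m = 131 pm.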